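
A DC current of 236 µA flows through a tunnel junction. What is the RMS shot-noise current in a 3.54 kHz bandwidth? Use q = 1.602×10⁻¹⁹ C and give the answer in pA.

517 pA

I_n = √(2qI·B)
2qI·B = 2 × 1.602×10⁻¹⁹ × 2.36×10⁻⁴ × 3.54×10³ = 2.68×10⁻¹⁹ A²
I_n = √(2.68×10⁻¹⁹) = 5.17×10⁻¹⁰ A = 517 pA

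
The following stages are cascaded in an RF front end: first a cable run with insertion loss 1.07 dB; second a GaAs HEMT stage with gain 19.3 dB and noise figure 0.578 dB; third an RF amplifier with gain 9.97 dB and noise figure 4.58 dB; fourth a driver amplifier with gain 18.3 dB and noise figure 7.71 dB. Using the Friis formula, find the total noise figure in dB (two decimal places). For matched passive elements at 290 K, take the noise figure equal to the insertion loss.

Convert to linear (a loss of L dB is a gain of −L dB): F_i = 10^(NF_i/10), G_i = 10^(G_i,dB/10)
  Stage 1: F_1 = 10^(1.07/10) = 1.279, G_1 = 10^(−1.07/10) = 0.7816
  Stage 2: F_2 = 10^(0.578/10) = 1.142, G_2 = 10^(19.3/10) = 85.11
  Stage 3: F_3 = 10^(4.58/10) = 2.871, G_3 = 10^(9.97/10) = 9.931
  Stage 4: F_4 = 10^(7.71/10) = 5.902, G_4 = 10^(18.3/10) = 67.61
Friis cascade:
  F = 1.279 + (1.142 − 1)/0.7816 + (2.871 − 1)/66.53 + (5.902 − 1)/660.7 = 1.497
NF = 10 log₁₀(1.497) = 1.75 dB

1.75 dB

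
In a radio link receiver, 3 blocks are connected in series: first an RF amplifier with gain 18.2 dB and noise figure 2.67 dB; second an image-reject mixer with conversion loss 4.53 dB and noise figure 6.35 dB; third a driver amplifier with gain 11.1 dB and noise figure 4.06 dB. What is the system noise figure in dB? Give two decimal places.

Convert to linear (a loss of L dB is a gain of −L dB): F_i = 10^(NF_i/10), G_i = 10^(G_i,dB/10)
  Stage 1: F_1 = 10^(2.67/10) = 1.849, G_1 = 10^(18.2/10) = 66.07
  Stage 2: F_2 = 10^(6.35/10) = 4.315, G_2 = 10^(−4.53/10) = 0.3524
  Stage 3: F_3 = 10^(4.06/10) = 2.547, G_3 = 10^(11.1/10) = 12.88
Friis cascade:
  F = 1.849 + (4.315 − 1)/66.07 + (2.547 − 1)/23.28 = 1.966
NF = 10 log₁₀(1.966) = 2.94 dB

2.94 dB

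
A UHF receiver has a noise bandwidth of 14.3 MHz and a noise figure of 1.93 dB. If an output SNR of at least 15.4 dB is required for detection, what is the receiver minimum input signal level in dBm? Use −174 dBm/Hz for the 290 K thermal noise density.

Sensitivity = −174 + 10 log₁₀(B) + NF + SNR_min
= −174 + 71.55 + 1.93 + 15.4
= −85.12 dBm → −85.1 dBm

−85.1 dBm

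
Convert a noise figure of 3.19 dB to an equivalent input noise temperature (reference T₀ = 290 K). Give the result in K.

F = 10^(3.19/10) = 2.08449
T_e = (F − 1)·T₀ = (2.08449 − 1) × 290 = 315 K

315 K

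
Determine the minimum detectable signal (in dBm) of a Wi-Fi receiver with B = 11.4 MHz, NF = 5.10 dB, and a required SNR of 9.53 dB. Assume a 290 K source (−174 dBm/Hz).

−88.8 dBm

Sensitivity = −174 + 10 log₁₀(B) + NF + SNR_min
= −174 + 70.57 + 5.10 + 9.53
= −88.80 dBm → −88.8 dBm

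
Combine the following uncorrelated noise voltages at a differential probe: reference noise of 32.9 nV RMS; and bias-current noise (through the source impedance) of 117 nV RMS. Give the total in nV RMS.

122 nV

Uncorrelated sources add in power (mean-square): V_tot = √(ΣV_i²)
V_tot = √[(3.29×10⁻⁸)² + (1.17×10⁻⁷)²] = 1.22×10⁻⁷ V = 122 nV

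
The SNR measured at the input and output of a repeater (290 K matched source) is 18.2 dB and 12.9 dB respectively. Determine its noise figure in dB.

5.3 dB

NF (dB) = SNR_in(dB) − SNR_out(dB) when the source is at T₀
NF = 18.2 − 12.9 = 5.3 dB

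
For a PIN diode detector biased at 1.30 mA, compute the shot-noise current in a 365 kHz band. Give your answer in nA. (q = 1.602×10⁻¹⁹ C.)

I_n = √(2qI·B)
2qI·B = 2 × 1.602×10⁻¹⁹ × 1.30×10⁻³ × 3.65×10⁵ = 1.52×10⁻¹⁶ A²
I_n = √(1.52×10⁻¹⁶) = 1.23×10⁻⁸ A = 12.3 nA

12.3 nA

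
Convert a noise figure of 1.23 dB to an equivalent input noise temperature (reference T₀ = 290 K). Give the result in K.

94.9 K

F = 10^(1.23/10) = 1.32739
T_e = (F − 1)·T₀ = (1.32739 − 1) × 290 = 94.9 K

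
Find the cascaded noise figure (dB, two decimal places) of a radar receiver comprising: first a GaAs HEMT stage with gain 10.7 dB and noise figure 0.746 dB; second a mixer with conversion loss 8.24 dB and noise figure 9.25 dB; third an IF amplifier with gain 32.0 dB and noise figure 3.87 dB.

4.21 dB

Convert to linear (a loss of L dB is a gain of −L dB): F_i = 10^(NF_i/10), G_i = 10^(G_i,dB/10)
  Stage 1: F_1 = 10^(0.746/10) = 1.187, G_1 = 10^(10.7/10) = 11.75
  Stage 2: F_2 = 10^(9.25/10) = 8.414, G_2 = 10^(−8.24/10) = 0.1500
  Stage 3: F_3 = 10^(3.87/10) = 2.438, G_3 = 10^(32.0/10) = 1585
Friis cascade:
  F = 1.187 + (8.414 − 1)/11.75 + (2.438 − 1)/1.762 = 2.634
NF = 10 log₁₀(2.634) = 4.21 dB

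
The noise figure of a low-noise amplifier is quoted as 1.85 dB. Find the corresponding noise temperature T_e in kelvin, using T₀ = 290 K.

F = 10^(1.85/10) = 1.53109
T_e = (F − 1)·T₀ = (1.53109 − 1) × 290 = 154 K

154 K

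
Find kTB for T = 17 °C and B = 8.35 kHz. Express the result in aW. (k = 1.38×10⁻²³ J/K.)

T = 17 °C + 273.15 = 290.15 K
P_n = kTB = 1.38×10⁻²³ × 290.15 × 8.35×10³ = 3.34×10⁻¹⁷ W = 33.4 aW

33.4 aW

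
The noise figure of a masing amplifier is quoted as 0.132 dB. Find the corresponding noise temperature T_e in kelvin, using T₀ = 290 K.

F = 10^(0.132/10) = 1.03086
T_e = (F − 1)·T₀ = (1.03086 − 1) × 290 = 8.95 K

8.95 K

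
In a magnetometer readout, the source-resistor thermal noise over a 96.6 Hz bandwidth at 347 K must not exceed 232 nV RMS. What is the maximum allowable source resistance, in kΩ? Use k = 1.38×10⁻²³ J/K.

Johnson–Nyquist: V_n = √(4kTRB) ⇒ R = V_n² / (4kTB)
4kTB = 4 × 1.38×10⁻²³ × 347 × 9.66×10¹ = 1.85×10⁻¹⁸
R = (2.32×10⁻⁷)² / 1.85×10⁻¹⁸ = 2.91×10⁴ Ω = 29.1 kΩ

29.1 kΩ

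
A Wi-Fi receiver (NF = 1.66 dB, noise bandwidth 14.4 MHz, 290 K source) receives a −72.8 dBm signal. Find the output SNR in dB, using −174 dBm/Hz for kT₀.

Noise floor: N = −174 + 10 log₁₀(B) + NF
10 log₁₀(1.44×10⁷) = 71.58 dB
N = −174 + 71.58 + 1.66 = −100.76 dBm
SNR = P_sig − N = −72.8 − (−100.76) = 27.96 dB → 28.0 dB

28.0 dB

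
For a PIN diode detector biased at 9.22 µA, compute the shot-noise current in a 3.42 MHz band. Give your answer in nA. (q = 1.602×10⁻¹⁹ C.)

3.18 nA

I_n = √(2qI·B)
2qI·B = 2 × 1.602×10⁻¹⁹ × 9.22×10⁻⁶ × 3.42×10⁶ = 1.01×10⁻¹⁷ A²
I_n = √(1.01×10⁻¹⁷) = 3.18×10⁻⁹ A = 3.18 nA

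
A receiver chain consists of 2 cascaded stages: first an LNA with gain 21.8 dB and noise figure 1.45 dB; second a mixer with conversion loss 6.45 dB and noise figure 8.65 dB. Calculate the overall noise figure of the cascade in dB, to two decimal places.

1.58 dB

Convert to linear (a loss of L dB is a gain of −L dB): F_i = 10^(NF_i/10), G_i = 10^(G_i,dB/10)
  Stage 1: F_1 = 10^(1.45/10) = 1.396, G_1 = 10^(21.8/10) = 151.4
  Stage 2: F_2 = 10^(8.65/10) = 7.328, G_2 = 10^(−6.45/10) = 0.2265
Friis cascade:
  F = 1.396 + (7.328 − 1)/151.4 = 1.438
NF = 10 log₁₀(1.438) = 1.58 dB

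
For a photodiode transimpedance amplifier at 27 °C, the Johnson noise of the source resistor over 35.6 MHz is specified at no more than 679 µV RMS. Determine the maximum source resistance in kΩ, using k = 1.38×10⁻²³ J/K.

782 kΩ

T = 27 °C + 273.15 = 300.15 K
Johnson–Nyquist: V_n = √(4kTRB) ⇒ R = V_n² / (4kTB)
4kTB = 4 × 1.38×10⁻²³ × 300.15 × 3.56×10⁷ = 5.90×10⁻¹³
R = (6.79×10⁻⁴)² / 5.90×10⁻¹³ = 7.82×10⁵ Ω = 782 kΩ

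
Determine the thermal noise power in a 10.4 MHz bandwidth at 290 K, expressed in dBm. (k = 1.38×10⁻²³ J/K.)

−103.8 dBm

P_n = kTB = 1.38×10⁻²³ × 290 × 1.04×10⁷ = 4.16×10⁻¹⁴ W
In dBm: 10 log₁₀(4.16×10⁻¹⁴ / 10⁻³) = −103.8 dBm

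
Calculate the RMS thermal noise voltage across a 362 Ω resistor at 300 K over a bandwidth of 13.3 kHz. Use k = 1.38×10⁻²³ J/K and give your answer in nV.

282 nV

V_n = √(4kTRB)
4kTRB = 4 × 1.38×10⁻²³ × 300 × 3.62×10² × 1.33×10⁴ = 7.97×10⁻¹⁴ V²
V_n = √(7.97×10⁻¹⁴) = 2.82×10⁻⁷ V = 282 nV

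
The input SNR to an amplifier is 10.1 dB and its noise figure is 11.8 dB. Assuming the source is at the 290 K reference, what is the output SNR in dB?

By definition F = SNR_in/SNR_out, so in dB: SNR_out = SNR_in − NF
SNR_out = 10.1 − 11.8 = −1.7 dB

−1.7 dB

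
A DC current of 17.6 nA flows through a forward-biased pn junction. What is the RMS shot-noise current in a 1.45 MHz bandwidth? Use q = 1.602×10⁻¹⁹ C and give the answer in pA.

I_n = √(2qI·B)
2qI·B = 2 × 1.602×10⁻¹⁹ × 1.76×10⁻⁸ × 1.45×10⁶ = 8.18×10⁻²¹ A²
I_n = √(8.18×10⁻²¹) = 9.04×10⁻¹¹ A = 90.4 pA

90.4 pA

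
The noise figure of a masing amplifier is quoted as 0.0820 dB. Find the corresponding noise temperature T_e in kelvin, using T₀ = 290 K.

F = 10^(0.0820/10) = 1.01906
T_e = (F − 1)·T₀ = (1.01906 − 1) × 290 = 5.53 K

5.53 K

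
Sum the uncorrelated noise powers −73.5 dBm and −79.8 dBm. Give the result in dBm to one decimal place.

−72.6 dBm

Convert to linear, add, convert back:
P₁ = 4.47×10⁻¹¹ W, P₂ = 1.05×10⁻¹¹ W
P_tot = 5.51×10⁻¹¹ W → 10 log₁₀(P_tot / 10⁻³) = −72.6 dBm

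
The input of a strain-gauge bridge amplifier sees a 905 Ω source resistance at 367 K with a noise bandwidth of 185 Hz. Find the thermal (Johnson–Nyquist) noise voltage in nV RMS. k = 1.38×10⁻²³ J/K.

V_n = √(4kTRB)
4kTRB = 4 × 1.38×10⁻²³ × 367 × 9.05×10² × 1.85×10² = 3.39×10⁻¹⁵ V²
V_n = √(3.39×10⁻¹⁵) = 5.82×10⁻⁸ V = 58.2 nV

58.2 nV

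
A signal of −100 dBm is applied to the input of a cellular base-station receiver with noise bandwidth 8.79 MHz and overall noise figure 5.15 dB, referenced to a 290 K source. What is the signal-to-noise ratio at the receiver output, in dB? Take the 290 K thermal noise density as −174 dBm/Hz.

Noise floor: N = −174 + 10 log₁₀(B) + NF
10 log₁₀(8.79×10⁶) = 69.44 dB
N = −174 + 69.44 + 5.15 = −99.41 dBm
SNR = P_sig − N = −100 − (−99.41) = −0.59 dB → −0.6 dB

−0.6 dB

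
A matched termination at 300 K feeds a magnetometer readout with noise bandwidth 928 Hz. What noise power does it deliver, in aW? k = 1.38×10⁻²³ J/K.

P_n = kTB = 1.38×10⁻²³ × 300 × 9.28×10² = 3.84×10⁻¹⁸ W = 3.84 aW

3.84 aW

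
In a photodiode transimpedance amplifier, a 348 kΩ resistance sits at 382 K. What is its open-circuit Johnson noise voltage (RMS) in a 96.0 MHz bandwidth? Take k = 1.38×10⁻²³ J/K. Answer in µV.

V_n = √(4kTRB)
4kTRB = 4 × 1.38×10⁻²³ × 382 × 3.48×10⁵ × 9.60×10⁷ = 7.04×10⁻⁷ V²
V_n = √(7.04×10⁻⁷) = 8.39×10⁻⁴ V = 839 µV

839 µV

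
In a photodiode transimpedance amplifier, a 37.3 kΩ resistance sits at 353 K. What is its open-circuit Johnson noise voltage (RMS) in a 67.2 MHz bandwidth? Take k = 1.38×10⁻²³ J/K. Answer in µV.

V_n = √(4kTRB)
4kTRB = 4 × 1.38×10⁻²³ × 353 × 3.73×10⁴ × 6.72×10⁷ = 4.88×10⁻⁸ V²
V_n = √(4.88×10⁻⁸) = 2.21×10⁻⁴ V = 221 µV

221 µV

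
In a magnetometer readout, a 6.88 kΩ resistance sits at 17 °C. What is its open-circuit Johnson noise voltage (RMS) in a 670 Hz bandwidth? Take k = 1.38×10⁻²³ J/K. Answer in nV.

T = 17 °C + 273.15 = 290.15 K
V_n = √(4kTRB)
4kTRB = 4 × 1.38×10⁻²³ × 290.15 × 6.88×10³ × 6.70×10² = 7.38×10⁻¹⁴ V²
V_n = √(7.38×10⁻¹⁴) = 2.72×10⁻⁷ V = 272 nV

272 nV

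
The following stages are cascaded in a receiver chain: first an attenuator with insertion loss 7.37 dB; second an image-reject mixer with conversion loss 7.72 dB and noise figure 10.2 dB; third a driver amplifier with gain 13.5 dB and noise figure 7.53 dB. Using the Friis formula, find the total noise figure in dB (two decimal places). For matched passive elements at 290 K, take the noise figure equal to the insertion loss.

Convert to linear (a loss of L dB is a gain of −L dB): F_i = 10^(NF_i/10), G_i = 10^(G_i,dB/10)
  Stage 1: F_1 = 10^(7.37/10) = 5.458, G_1 = 10^(−7.37/10) = 0.1832
  Stage 2: F_2 = 10^(10.2/10) = 10.47, G_2 = 10^(−7.72/10) = 0.1690
  Stage 3: F_3 = 10^(7.53/10) = 5.662, G_3 = 10^(13.5/10) = 22.39
Friis cascade:
  F = 5.458 + (10.47 − 1)/0.1832 + (5.662 − 1)/0.03097 = 207.7
NF = 10 log₁₀(207.7) = 23.17 dB

23.17 dB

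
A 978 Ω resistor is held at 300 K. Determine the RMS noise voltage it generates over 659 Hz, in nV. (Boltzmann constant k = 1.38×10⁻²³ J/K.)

103 nV

V_n = √(4kTRB)
4kTRB = 4 × 1.38×10⁻²³ × 300 × 9.78×10² × 6.59×10² = 1.07×10⁻¹⁴ V²
V_n = √(1.07×10⁻¹⁴) = 1.03×10⁻⁷ V = 103 nV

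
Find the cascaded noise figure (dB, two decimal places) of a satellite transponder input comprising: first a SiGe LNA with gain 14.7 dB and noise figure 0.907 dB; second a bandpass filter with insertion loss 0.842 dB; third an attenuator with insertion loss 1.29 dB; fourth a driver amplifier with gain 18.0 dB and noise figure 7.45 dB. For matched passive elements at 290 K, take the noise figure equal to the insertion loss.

Convert to linear (a loss of L dB is a gain of −L dB): F_i = 10^(NF_i/10), G_i = 10^(G_i,dB/10)
  Stage 1: F_1 = 10^(0.907/10) = 1.232, G_1 = 10^(14.7/10) = 29.51
  Stage 2: F_2 = 10^(0.842/10) = 1.214, G_2 = 10^(−0.842/10) = 0.8238
  Stage 3: F_3 = 10^(1.29/10) = 1.346, G_3 = 10^(−1.29/10) = 0.7430
  Stage 4: F_4 = 10^(7.45/10) = 5.559, G_4 = 10^(18.0/10) = 63.10
Friis cascade:
  F = 1.232 + (1.214 − 1)/29.51 + (1.346 − 1)/24.31 + (5.559 − 1)/18.06 = 1.506
NF = 10 log₁₀(1.506) = 1.78 dB

1.78 dB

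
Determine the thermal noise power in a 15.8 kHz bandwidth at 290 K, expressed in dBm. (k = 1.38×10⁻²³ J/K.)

P_n = kTB = 1.38×10⁻²³ × 290 × 1.58×10⁴ = 6.32×10⁻¹⁷ W
In dBm: 10 log₁₀(6.32×10⁻¹⁷ / 10⁻³) = −132.0 dBm

−132.0 dBm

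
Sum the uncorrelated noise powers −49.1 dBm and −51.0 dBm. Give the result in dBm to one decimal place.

Convert to linear, add, convert back:
P₁ = 1.23×10⁻⁸ W, P₂ = 7.94×10⁻⁹ W
P_tot = 2.02×10⁻⁸ W → 10 log₁₀(P_tot / 10⁻³) = −46.9 dBm

−46.9 dBm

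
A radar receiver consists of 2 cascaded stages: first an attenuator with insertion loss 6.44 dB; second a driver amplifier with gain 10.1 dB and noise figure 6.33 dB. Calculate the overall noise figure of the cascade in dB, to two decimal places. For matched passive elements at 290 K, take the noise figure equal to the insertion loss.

Convert to linear (a loss of L dB is a gain of −L dB): F_i = 10^(NF_i/10), G_i = 10^(G_i,dB/10)
  Stage 1: F_1 = 10^(6.44/10) = 4.406, G_1 = 10^(−6.44/10) = 0.2270
  Stage 2: F_2 = 10^(6.33/10) = 4.295, G_2 = 10^(10.1/10) = 10.23
Friis cascade:
  F = 4.406 + (4.295 − 1)/0.2270 = 18.92
NF = 10 log₁₀(18.92) = 12.77 dB

12.77 dB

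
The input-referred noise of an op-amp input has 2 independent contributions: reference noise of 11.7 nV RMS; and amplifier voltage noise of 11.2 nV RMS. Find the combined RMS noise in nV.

16.2 nV

Uncorrelated sources add in power (mean-square): V_tot = √(ΣV_i²)
V_tot = √[(1.17×10⁻⁸)² + (1.12×10⁻⁸)²] = 1.62×10⁻⁸ V = 16.2 nV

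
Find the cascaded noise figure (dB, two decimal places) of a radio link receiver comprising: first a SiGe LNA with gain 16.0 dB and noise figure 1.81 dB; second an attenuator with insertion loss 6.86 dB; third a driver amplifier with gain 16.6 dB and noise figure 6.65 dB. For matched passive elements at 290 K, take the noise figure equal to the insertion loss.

3.13 dB

Convert to linear (a loss of L dB is a gain of −L dB): F_i = 10^(NF_i/10), G_i = 10^(G_i,dB/10)
  Stage 1: F_1 = 10^(1.81/10) = 1.517, G_1 = 10^(16.0/10) = 39.81
  Stage 2: F_2 = 10^(6.86/10) = 4.853, G_2 = 10^(−6.86/10) = 0.2061
  Stage 3: F_3 = 10^(6.65/10) = 4.624, G_3 = 10^(16.6/10) = 45.71
Friis cascade:
  F = 1.517 + (4.853 − 1)/39.81 + (4.624 − 1)/8.204 = 2.056
NF = 10 log₁₀(2.056) = 3.13 dB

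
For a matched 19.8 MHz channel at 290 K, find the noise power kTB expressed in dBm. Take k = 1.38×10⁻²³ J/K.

P_n = kTB = 1.38×10⁻²³ × 290 × 1.98×10⁷ = 7.92×10⁻¹⁴ W
In dBm: 10 log₁₀(7.92×10⁻¹⁴ / 10⁻³) = −101.0 dBm

−101.0 dBm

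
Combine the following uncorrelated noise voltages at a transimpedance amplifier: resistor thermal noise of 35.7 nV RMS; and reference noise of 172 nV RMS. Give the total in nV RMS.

176 nV

Uncorrelated sources add in power (mean-square): V_tot = √(ΣV_i²)
V_tot = √[(3.57×10⁻⁸)² + (1.72×10⁻⁷)²] = 1.76×10⁻⁷ V = 176 nV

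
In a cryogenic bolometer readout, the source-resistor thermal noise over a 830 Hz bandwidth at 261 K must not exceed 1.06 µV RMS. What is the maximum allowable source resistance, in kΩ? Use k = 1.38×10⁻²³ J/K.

94.0 kΩ

Johnson–Nyquist: V_n = √(4kTRB) ⇒ R = V_n² / (4kTB)
4kTB = 4 × 1.38×10⁻²³ × 261 × 8.30×10² = 1.20×10⁻¹⁷
R = (1.06×10⁻⁶)² / 1.20×10⁻¹⁷ = 9.40×10⁴ Ω = 94.0 kΩ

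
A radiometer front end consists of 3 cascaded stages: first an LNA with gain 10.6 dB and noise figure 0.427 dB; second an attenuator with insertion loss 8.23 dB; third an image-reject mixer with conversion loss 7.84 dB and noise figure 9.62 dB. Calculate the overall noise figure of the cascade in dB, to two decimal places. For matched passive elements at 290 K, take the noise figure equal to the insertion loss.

8.01 dB

Convert to linear (a loss of L dB is a gain of −L dB): F_i = 10^(NF_i/10), G_i = 10^(G_i,dB/10)
  Stage 1: F_1 = 10^(0.427/10) = 1.103, G_1 = 10^(10.6/10) = 11.48
  Stage 2: F_2 = 10^(8.23/10) = 6.653, G_2 = 10^(−8.23/10) = 0.1503
  Stage 3: F_3 = 10^(9.62/10) = 9.162, G_3 = 10^(−7.84/10) = 0.1644
Friis cascade:
  F = 1.103 + (6.653 − 1)/11.48 + (9.162 − 1)/1.726 = 6.325
NF = 10 log₁₀(6.325) = 8.01 dB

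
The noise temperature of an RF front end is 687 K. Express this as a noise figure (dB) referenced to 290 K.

F = 1 + T_e/T₀ = 1 + 687/290 = 3.36897
NF = 10 log₁₀(3.36897) = 5.27 dB

5.27 dB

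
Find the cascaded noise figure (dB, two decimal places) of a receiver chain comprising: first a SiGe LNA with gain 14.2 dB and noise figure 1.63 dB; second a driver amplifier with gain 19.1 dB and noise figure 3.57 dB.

Convert to linear (a loss of L dB is a gain of −L dB): F_i = 10^(NF_i/10), G_i = 10^(G_i,dB/10)
  Stage 1: F_1 = 10^(1.63/10) = 1.455, G_1 = 10^(14.2/10) = 26.30
  Stage 2: F_2 = 10^(3.57/10) = 2.275, G_2 = 10^(19.1/10) = 81.28
Friis cascade:
  F = 1.455 + (2.275 − 1)/26.30 = 1.504
NF = 10 log₁₀(1.504) = 1.77 dB

1.77 dB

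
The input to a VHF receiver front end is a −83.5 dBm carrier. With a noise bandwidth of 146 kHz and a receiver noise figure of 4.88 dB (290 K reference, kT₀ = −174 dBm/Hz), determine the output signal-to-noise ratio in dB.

34.0 dB

Noise floor: N = −174 + 10 log₁₀(B) + NF
10 log₁₀(1.46×10⁵) = 51.64 dB
N = −174 + 51.64 + 4.88 = −117.48 dBm
SNR = P_sig − N = −83.5 − (−117.48) = 33.98 dB → 34.0 dB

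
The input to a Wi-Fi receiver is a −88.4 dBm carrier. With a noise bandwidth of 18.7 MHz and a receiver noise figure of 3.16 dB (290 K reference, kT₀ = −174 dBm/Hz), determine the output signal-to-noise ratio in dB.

9.7 dB

Noise floor: N = −174 + 10 log₁₀(B) + NF
10 log₁₀(1.87×10⁷) = 72.72 dB
N = −174 + 72.72 + 3.16 = −98.12 dBm
SNR = P_sig − N = −88.4 − (−98.12) = 9.72 dB → 9.7 dB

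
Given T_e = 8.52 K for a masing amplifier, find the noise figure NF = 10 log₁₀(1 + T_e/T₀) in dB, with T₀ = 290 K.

0.126 dB

F = 1 + T_e/T₀ = 1 + 8.52/290 = 1.02938
NF = 10 log₁₀(1.02938) = 0.126 dB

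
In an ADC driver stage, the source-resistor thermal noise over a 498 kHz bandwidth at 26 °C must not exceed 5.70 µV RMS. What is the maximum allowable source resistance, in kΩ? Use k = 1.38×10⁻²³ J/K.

3.95 kΩ

T = 26 °C + 273.15 = 299.15 K
Johnson–Nyquist: V_n = √(4kTRB) ⇒ R = V_n² / (4kTB)
4kTB = 4 × 1.38×10⁻²³ × 299.15 × 4.98×10⁵ = 8.22×10⁻¹⁵
R = (5.70×10⁻⁶)² / 8.22×10⁻¹⁵ = 3.95×10³ Ω = 3.95 kΩ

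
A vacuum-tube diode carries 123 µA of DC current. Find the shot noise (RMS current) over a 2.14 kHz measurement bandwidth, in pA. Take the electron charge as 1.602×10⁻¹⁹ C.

290 pA

I_n = √(2qI·B)
2qI·B = 2 × 1.602×10⁻¹⁹ × 1.23×10⁻⁴ × 2.14×10³ = 8.43×10⁻²⁰ A²
I_n = √(8.43×10⁻²⁰) = 2.90×10⁻¹⁰ A = 290 pA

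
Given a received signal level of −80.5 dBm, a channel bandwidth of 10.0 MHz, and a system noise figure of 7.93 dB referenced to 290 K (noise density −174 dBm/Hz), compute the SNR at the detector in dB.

Noise floor: N = −174 + 10 log₁₀(B) + NF
10 log₁₀(1.00×10⁷) = 70 dB
N = −174 + 70 + 7.93 = −96.07 dBm
SNR = P_sig − N = −80.5 − (−96.07) = 15.57 dB → 15.6 dB

15.6 dB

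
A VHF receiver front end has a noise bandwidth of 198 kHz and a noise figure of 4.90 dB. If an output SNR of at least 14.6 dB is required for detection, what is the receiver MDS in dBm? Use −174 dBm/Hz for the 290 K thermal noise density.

Sensitivity = −174 + 10 log₁₀(B) + NF + SNR_min
= −174 + 52.97 + 4.90 + 14.6
= −101.53 dBm → −101.5 dBm

−101.5 dBm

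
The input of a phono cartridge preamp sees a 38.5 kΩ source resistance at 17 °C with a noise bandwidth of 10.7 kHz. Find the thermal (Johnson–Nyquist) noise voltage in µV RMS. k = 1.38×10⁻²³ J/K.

T = 17 °C + 273.15 = 290.15 K
V_n = √(4kTRB)
4kTRB = 4 × 1.38×10⁻²³ × 290.15 × 3.85×10⁴ × 1.07×10⁴ = 6.60×10⁻¹² V²
V_n = √(6.60×10⁻¹²) = 2.57×10⁻⁶ V = 2.57 µV

2.57 µV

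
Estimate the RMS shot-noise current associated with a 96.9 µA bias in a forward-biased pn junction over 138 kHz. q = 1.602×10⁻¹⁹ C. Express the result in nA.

I_n = √(2qI·B)
2qI·B = 2 × 1.602×10⁻¹⁹ × 9.69×10⁻⁵ × 1.38×10⁵ = 4.28×10⁻¹⁸ A²
I_n = √(4.28×10⁻¹⁸) = 2.07×10⁻⁹ A = 2.07 nA

2.07 nA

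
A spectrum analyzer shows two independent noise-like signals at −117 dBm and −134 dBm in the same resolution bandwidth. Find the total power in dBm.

−116.9 dBm

Convert to linear, add, convert back:
P₁ = 2.00×10⁻¹⁵ W, P₂ = 3.98×10⁻¹⁷ W
P_tot = 2.04×10⁻¹⁵ W → 10 log₁₀(P_tot / 10⁻³) = −116.9 dBm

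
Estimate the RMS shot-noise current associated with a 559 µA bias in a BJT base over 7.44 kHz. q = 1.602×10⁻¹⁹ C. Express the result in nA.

I_n = √(2qI·B)
2qI·B = 2 × 1.602×10⁻¹⁹ × 5.59×10⁻⁴ × 7.44×10³ = 1.33×10⁻¹⁸ A²
I_n = √(1.33×10⁻¹⁸) = 1.15×10⁻⁹ A = 1.15 nA

1.15 nA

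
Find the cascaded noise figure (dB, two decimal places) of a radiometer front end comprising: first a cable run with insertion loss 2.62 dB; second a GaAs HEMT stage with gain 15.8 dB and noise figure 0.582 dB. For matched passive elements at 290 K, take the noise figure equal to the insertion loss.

3.20 dB

Convert to linear (a loss of L dB is a gain of −L dB): F_i = 10^(NF_i/10), G_i = 10^(G_i,dB/10)
  Stage 1: F_1 = 10^(2.62/10) = 1.828, G_1 = 10^(−2.62/10) = 0.5470
  Stage 2: F_2 = 10^(0.582/10) = 1.143, G_2 = 10^(15.8/10) = 38.02
Friis cascade:
  F = 1.828 + (1.143 − 1)/0.5470 = 2.090
NF = 10 log₁₀(2.090) = 3.20 dB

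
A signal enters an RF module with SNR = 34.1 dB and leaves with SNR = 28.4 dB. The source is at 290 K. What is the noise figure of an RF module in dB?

NF (dB) = SNR_in(dB) − SNR_out(dB) when the source is at T₀
NF = 34.1 − 28.4 = 5.7 dB

5.7 dB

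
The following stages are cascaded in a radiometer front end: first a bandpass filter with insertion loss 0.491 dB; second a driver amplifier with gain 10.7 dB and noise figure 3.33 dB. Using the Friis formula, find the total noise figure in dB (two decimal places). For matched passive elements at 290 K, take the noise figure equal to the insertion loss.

Convert to linear (a loss of L dB is a gain of −L dB): F_i = 10^(NF_i/10), G_i = 10^(G_i,dB/10)
  Stage 1: F_1 = 10^(0.491/10) = 1.120, G_1 = 10^(−0.491/10) = 0.8931
  Stage 2: F_2 = 10^(3.33/10) = 2.153, G_2 = 10^(10.7/10) = 11.75
Friis cascade:
  F = 1.120 + (2.153 − 1)/0.8931 = 2.410
NF = 10 log₁₀(2.410) = 3.82 dB

3.82 dB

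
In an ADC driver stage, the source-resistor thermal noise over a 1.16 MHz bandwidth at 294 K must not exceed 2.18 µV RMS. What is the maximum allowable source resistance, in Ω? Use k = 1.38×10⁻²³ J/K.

Johnson–Nyquist: V_n = √(4kTRB) ⇒ R = V_n² / (4kTB)
4kTB = 4 × 1.38×10⁻²³ × 294 × 1.16×10⁶ = 1.88×10⁻¹⁴
R = (2.18×10⁻⁶)² / 1.88×10⁻¹⁴ = 2.52×10² Ω = 252 Ω

252 Ω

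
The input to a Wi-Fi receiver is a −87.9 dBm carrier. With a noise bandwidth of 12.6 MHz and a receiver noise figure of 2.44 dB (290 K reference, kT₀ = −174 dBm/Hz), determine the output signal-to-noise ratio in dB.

Noise floor: N = −174 + 10 log₁₀(B) + NF
10 log₁₀(1.26×10⁷) = 71 dB
N = −174 + 71 + 2.44 = −100.56 dBm
SNR = P_sig − N = −87.9 − (−100.56) = 12.66 dB → 12.7 dB

12.7 dB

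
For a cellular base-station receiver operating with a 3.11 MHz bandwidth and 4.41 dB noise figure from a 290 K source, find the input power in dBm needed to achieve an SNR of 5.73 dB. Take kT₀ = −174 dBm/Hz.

−98.9 dBm

Sensitivity = −174 + 10 log₁₀(B) + NF + SNR_min
= −174 + 64.93 + 4.41 + 5.73
= −98.93 dBm → −98.9 dBm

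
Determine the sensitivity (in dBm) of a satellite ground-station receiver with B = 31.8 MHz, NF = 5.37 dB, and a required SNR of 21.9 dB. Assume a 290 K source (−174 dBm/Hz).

Sensitivity = −174 + 10 log₁₀(B) + NF + SNR_min
= −174 + 75.02 + 5.37 + 21.9
= −71.71 dBm → −71.7 dBm

−71.7 dBm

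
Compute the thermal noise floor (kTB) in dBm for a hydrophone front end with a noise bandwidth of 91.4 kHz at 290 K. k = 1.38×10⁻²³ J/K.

−124.4 dBm

P_n = kTB = 1.38×10⁻²³ × 290 × 9.14×10⁴ = 3.66×10⁻¹⁶ W
In dBm: 10 log₁₀(3.66×10⁻¹⁶ / 10⁻³) = −124.4 dBm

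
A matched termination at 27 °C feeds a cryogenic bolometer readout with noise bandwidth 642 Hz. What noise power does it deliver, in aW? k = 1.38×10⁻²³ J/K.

T = 27 °C + 273.15 = 300.15 K
P_n = kTB = 1.38×10⁻²³ × 300.15 × 6.42×10² = 2.66×10⁻¹⁸ W = 2.66 aW

2.66 aW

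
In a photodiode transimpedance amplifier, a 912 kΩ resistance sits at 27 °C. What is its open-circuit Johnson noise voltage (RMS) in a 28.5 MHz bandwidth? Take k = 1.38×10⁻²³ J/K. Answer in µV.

656 µV

T = 27 °C + 273.15 = 300.15 K
V_n = √(4kTRB)
4kTRB = 4 × 1.38×10⁻²³ × 300.15 × 9.12×10⁵ × 2.85×10⁷ = 4.31×10⁻⁷ V²
V_n = √(4.31×10⁻⁷) = 6.56×10⁻⁴ V = 656 µV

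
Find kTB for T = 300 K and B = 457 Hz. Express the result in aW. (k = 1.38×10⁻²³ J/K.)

P_n = kTB = 1.38×10⁻²³ × 300 × 4.57×10² = 1.89×10⁻¹⁸ W = 1.89 aW

1.89 aW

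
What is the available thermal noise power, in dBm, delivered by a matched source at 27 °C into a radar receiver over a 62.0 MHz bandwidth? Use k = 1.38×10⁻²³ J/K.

T = 27 °C + 273.15 = 300.15 K
P_n = kTB = 1.38×10⁻²³ × 300.15 × 6.20×10⁷ = 2.57×10⁻¹³ W
In dBm: 10 log₁₀(2.57×10⁻¹³ / 10⁻³) = −95.9 dBm

−95.9 dBm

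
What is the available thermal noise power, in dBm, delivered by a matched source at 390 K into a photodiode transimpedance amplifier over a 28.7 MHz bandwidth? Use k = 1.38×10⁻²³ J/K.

−98.1 dBm

P_n = kTB = 1.38×10⁻²³ × 390 × 2.87×10⁷ = 1.54×10⁻¹³ W
In dBm: 10 log₁₀(1.54×10⁻¹³ / 10⁻³) = −98.1 dBm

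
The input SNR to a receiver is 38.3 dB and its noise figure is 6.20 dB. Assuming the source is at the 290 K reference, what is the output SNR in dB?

By definition F = SNR_in/SNR_out, so in dB: SNR_out = SNR_in − NF
SNR_out = 38.3 − 6.20 = 32.10 dB

32.10 dB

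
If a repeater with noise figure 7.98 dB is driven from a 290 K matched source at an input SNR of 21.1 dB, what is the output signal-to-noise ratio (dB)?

13.12 dB

By definition F = SNR_in/SNR_out, so in dB: SNR_out = SNR_in − NF
SNR_out = 21.1 − 7.98 = 13.12 dB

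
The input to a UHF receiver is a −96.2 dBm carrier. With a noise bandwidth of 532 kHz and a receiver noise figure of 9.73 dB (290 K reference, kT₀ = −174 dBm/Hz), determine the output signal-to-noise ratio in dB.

10.8 dB

Noise floor: N = −174 + 10 log₁₀(B) + NF
10 log₁₀(5.32×10⁵) = 57.26 dB
N = −174 + 57.26 + 9.73 = −107.01 dBm
SNR = P_sig − N = −96.2 − (−107.01) = 10.81 dB → 10.8 dB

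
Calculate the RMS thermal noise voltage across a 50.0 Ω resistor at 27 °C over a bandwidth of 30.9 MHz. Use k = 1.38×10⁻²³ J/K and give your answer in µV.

T = 27 °C + 273.15 = 300.15 K
V_n = √(4kTRB)
4kTRB = 4 × 1.38×10⁻²³ × 300.15 × 5.00×10¹ × 3.09×10⁷ = 2.56×10⁻¹¹ V²
V_n = √(2.56×10⁻¹¹) = 5.06×10⁻⁶ V = 5.06 µV

5.06 µV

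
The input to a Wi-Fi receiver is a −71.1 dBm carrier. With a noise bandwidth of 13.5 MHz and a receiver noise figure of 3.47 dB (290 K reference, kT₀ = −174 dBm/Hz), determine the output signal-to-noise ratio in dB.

Noise floor: N = −174 + 10 log₁₀(B) + NF
10 log₁₀(1.35×10⁷) = 71.3 dB
N = −174 + 71.3 + 3.47 = −99.23 dBm
SNR = P_sig − N = −71.1 − (−99.23) = 28.13 dB → 28.1 dB

28.1 dB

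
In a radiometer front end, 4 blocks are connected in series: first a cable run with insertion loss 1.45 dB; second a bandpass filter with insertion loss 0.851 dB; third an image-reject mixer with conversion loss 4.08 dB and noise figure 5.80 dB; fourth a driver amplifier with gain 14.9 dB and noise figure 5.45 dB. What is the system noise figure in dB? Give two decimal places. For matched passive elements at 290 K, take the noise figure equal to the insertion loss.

Convert to linear (a loss of L dB is a gain of −L dB): F_i = 10^(NF_i/10), G_i = 10^(G_i,dB/10)
  Stage 1: F_1 = 10^(1.45/10) = 1.396, G_1 = 10^(−1.45/10) = 0.7161
  Stage 2: F_2 = 10^(0.851/10) = 1.216, G_2 = 10^(−0.851/10) = 0.8221
  Stage 3: F_3 = 10^(5.80/10) = 3.802, G_3 = 10^(−4.08/10) = 0.3908
  Stage 4: F_4 = 10^(5.45/10) = 3.508, G_4 = 10^(14.9/10) = 30.90
Friis cascade:
  F = 1.396 + (1.216 − 1)/0.7161 + (3.802 − 1)/0.5887 + (3.508 − 1)/0.2301 = 17.36
NF = 10 log₁₀(17.36) = 12.39 dB

12.39 dB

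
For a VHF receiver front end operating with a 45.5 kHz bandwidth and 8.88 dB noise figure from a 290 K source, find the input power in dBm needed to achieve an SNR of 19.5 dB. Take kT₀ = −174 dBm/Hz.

−99.0 dBm

Sensitivity = −174 + 10 log₁₀(B) + NF + SNR_min
= −174 + 46.58 + 8.88 + 19.5
= −99.04 dBm → −99.0 dBm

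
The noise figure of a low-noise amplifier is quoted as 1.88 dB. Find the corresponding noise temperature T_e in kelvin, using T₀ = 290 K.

F = 10^(1.88/10) = 1.5417
T_e = (F − 1)·T₀ = (1.5417 − 1) × 290 = 157 K

157 K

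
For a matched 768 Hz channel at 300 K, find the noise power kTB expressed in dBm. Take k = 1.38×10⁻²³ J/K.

−145.0 dBm

P_n = kTB = 1.38×10⁻²³ × 300 × 7.68×10² = 3.18×10⁻¹⁸ W
In dBm: 10 log₁₀(3.18×10⁻¹⁸ / 10⁻³) = −145.0 dBm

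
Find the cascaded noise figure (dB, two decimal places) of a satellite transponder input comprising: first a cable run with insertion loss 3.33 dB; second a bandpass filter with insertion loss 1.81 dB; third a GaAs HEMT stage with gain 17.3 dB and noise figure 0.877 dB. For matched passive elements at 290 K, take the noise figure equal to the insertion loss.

Convert to linear (a loss of L dB is a gain of −L dB): F_i = 10^(NF_i/10), G_i = 10^(G_i,dB/10)
  Stage 1: F_1 = 10^(3.33/10) = 2.153, G_1 = 10^(−3.33/10) = 0.4645
  Stage 2: F_2 = 10^(1.81/10) = 1.517, G_2 = 10^(−1.81/10) = 0.6592
  Stage 3: F_3 = 10^(0.877/10) = 1.224, G_3 = 10^(17.3/10) = 53.70
Friis cascade:
  F = 2.153 + (1.517 − 1)/0.4645 + (1.224 − 1)/0.3062 = 3.997
NF = 10 log₁₀(3.997) = 6.02 dB

6.02 dB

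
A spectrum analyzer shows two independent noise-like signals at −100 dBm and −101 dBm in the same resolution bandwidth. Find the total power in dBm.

−97.5 dBm

Convert to linear, add, convert back:
P₁ = 1.00×10⁻¹³ W, P₂ = 7.94×10⁻¹⁴ W
P_tot = 1.79×10⁻¹³ W → 10 log₁₀(P_tot / 10⁻³) = −97.5 dBm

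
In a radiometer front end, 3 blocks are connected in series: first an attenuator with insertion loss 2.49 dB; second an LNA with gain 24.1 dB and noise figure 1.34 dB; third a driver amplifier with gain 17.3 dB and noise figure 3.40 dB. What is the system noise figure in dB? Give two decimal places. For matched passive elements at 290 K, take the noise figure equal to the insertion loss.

3.84 dB

Convert to linear (a loss of L dB is a gain of −L dB): F_i = 10^(NF_i/10), G_i = 10^(G_i,dB/10)
  Stage 1: F_1 = 10^(2.49/10) = 1.774, G_1 = 10^(−2.49/10) = 0.5636
  Stage 2: F_2 = 10^(1.34/10) = 1.361, G_2 = 10^(24.1/10) = 257.0
  Stage 3: F_3 = 10^(3.40/10) = 2.188, G_3 = 10^(17.3/10) = 53.70
Friis cascade:
  F = 1.774 + (1.361 − 1)/0.5636 + (2.188 − 1)/144.9 = 2.424
NF = 10 log₁₀(2.424) = 3.84 dB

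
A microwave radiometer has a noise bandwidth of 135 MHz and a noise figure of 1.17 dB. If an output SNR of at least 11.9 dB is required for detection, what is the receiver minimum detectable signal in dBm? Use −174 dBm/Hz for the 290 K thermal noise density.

−79.6 dBm

Sensitivity = −174 + 10 log₁₀(B) + NF + SNR_min
= −174 + 81.3 + 1.17 + 11.9
= −79.63 dBm → −79.6 dBm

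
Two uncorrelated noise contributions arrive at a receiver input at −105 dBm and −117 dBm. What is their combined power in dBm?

Convert to linear, add, convert back:
P₁ = 3.16×10⁻¹⁴ W, P₂ = 2.00×10⁻¹⁵ W
P_tot = 3.36×10⁻¹⁴ W → 10 log₁₀(P_tot / 10⁻³) = −104.7 dBm

−104.7 dBm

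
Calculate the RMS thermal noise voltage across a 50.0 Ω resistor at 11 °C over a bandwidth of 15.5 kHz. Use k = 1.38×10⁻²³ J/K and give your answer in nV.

T = 11 °C + 273.15 = 284.15 K
V_n = √(4kTRB)
4kTRB = 4 × 1.38×10⁻²³ × 284.15 × 5.00×10¹ × 1.55×10⁴ = 1.22×10⁻¹⁴ V²
V_n = √(1.22×10⁻¹⁴) = 1.10×10⁻⁷ V = 110 nV

110 nV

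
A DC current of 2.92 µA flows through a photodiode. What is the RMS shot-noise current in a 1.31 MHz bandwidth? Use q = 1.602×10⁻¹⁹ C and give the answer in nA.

I_n = √(2qI·B)
2qI·B = 2 × 1.602×10⁻¹⁹ × 2.92×10⁻⁶ × 1.31×10⁶ = 1.23×10⁻¹⁸ A²
I_n = √(1.23×10⁻¹⁸) = 1.11×10⁻⁹ A = 1.11 nA

1.11 nA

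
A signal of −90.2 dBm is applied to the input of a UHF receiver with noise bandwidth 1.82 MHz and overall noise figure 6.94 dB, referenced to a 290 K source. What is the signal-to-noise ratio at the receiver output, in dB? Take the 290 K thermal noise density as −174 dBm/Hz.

14.3 dB

Noise floor: N = −174 + 10 log₁₀(B) + NF
10 log₁₀(1.82×10⁶) = 62.6 dB
N = −174 + 62.6 + 6.94 = −104.46 dBm
SNR = P_sig − N = −90.2 − (−104.46) = 14.26 dB → 14.3 dB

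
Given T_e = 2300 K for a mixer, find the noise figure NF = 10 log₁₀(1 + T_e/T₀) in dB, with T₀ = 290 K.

F = 1 + T_e/T₀ = 1 + 2300/290 = 8.93103
NF = 10 log₁₀(8.93103) = 9.51 dB

9.51 dB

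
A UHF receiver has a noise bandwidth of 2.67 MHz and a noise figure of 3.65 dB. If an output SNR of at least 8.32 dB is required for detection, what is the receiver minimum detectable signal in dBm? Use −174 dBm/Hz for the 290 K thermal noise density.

Sensitivity = −174 + 10 log₁₀(B) + NF + SNR_min
= −174 + 64.27 + 3.65 + 8.32
= −97.76 dBm → −97.8 dBm

−97.8 dBm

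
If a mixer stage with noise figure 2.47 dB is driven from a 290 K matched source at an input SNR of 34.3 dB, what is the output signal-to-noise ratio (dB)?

31.83 dB

By definition F = SNR_in/SNR_out, so in dB: SNR_out = SNR_in − NF
SNR_out = 34.3 − 2.47 = 31.83 dB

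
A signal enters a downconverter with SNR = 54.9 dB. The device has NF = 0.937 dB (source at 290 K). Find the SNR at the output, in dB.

53.963 dB

By definition F = SNR_in/SNR_out, so in dB: SNR_out = SNR_in − NF
SNR_out = 54.9 − 0.937 = 53.963 dB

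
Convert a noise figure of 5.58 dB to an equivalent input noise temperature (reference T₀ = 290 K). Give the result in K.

758 K

F = 10^(5.58/10) = 3.6141
T_e = (F − 1)·T₀ = (3.6141 − 1) × 290 = 758 K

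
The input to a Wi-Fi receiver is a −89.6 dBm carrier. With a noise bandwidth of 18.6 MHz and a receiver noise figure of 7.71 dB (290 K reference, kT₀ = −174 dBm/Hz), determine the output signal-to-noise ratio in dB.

Noise floor: N = −174 + 10 log₁₀(B) + NF
10 log₁₀(1.86×10⁷) = 72.7 dB
N = −174 + 72.7 + 7.71 = −93.59 dBm
SNR = P_sig − N = −89.6 − (−93.59) = 3.99 dB → 4.0 dB

4.0 dB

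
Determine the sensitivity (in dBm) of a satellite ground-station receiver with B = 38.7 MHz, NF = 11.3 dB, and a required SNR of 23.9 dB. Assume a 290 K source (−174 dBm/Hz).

−62.9 dBm

Sensitivity = −174 + 10 log₁₀(B) + NF + SNR_min
= −174 + 75.88 + 11.3 + 23.9
= −62.92 dBm → −62.9 dBm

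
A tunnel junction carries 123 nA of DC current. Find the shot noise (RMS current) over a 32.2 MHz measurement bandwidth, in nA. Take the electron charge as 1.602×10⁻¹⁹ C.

I_n = √(2qI·B)
2qI·B = 2 × 1.602×10⁻¹⁹ × 1.23×10⁻⁷ × 3.22×10⁷ = 1.27×10⁻¹⁸ A²
I_n = √(1.27×10⁻¹⁸) = 1.13×10⁻⁹ A = 1.13 nA

1.13 nA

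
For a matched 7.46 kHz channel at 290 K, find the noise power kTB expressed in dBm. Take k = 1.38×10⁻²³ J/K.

P_n = kTB = 1.38×10⁻²³ × 290 × 7.46×10³ = 2.99×10⁻¹⁷ W
In dBm: 10 log₁₀(2.99×10⁻¹⁷ / 10⁻³) = −135.2 dBm

−135.2 dBm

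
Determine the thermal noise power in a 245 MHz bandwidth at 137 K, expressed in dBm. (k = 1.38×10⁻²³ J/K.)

P_n = kTB = 1.38×10⁻²³ × 137 × 2.45×10⁸ = 4.63×10⁻¹³ W
In dBm: 10 log₁₀(4.63×10⁻¹³ / 10⁻³) = −93.3 dBm

−93.3 dBm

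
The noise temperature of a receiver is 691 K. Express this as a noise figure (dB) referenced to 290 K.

5.29 dB

F = 1 + T_e/T₀ = 1 + 691/290 = 3.38276
NF = 10 log₁₀(3.38276) = 5.29 dB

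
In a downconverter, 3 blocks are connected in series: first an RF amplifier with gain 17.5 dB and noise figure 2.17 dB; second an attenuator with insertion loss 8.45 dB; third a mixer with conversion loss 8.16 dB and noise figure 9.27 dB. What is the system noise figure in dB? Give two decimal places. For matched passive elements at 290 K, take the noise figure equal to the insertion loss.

Convert to linear (a loss of L dB is a gain of −L dB): F_i = 10^(NF_i/10), G_i = 10^(G_i,dB/10)
  Stage 1: F_1 = 10^(2.17/10) = 1.648, G_1 = 10^(17.5/10) = 56.23
  Stage 2: F_2 = 10^(8.45/10) = 6.998, G_2 = 10^(−8.45/10) = 0.1429
  Stage 3: F_3 = 10^(9.27/10) = 8.453, G_3 = 10^(−8.16/10) = 0.1528
Friis cascade:
  F = 1.648 + (6.998 − 1)/56.23 + (8.453 − 1)/8.035 = 2.682
NF = 10 log₁₀(2.682) = 4.29 dB

4.29 dB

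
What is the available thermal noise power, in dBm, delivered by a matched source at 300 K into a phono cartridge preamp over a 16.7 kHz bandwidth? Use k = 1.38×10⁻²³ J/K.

−131.6 dBm

P_n = kTB = 1.38×10⁻²³ × 300 × 1.67×10⁴ = 6.91×10⁻¹⁷ W
In dBm: 10 log₁₀(6.91×10⁻¹⁷ / 10⁻³) = −131.6 dBm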